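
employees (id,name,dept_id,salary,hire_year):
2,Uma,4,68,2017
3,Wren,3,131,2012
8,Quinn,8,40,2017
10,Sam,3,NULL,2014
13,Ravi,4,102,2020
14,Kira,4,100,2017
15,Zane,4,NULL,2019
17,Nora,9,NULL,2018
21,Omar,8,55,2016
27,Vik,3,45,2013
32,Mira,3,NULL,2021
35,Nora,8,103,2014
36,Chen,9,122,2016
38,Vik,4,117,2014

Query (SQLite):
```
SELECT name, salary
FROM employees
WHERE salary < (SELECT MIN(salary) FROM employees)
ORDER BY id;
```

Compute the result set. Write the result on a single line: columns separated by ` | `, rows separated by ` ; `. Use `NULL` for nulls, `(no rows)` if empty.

Scalar subquery: MIN(salary) over all employees rows = 40.
Keep rows where salary < that value.

(no rows)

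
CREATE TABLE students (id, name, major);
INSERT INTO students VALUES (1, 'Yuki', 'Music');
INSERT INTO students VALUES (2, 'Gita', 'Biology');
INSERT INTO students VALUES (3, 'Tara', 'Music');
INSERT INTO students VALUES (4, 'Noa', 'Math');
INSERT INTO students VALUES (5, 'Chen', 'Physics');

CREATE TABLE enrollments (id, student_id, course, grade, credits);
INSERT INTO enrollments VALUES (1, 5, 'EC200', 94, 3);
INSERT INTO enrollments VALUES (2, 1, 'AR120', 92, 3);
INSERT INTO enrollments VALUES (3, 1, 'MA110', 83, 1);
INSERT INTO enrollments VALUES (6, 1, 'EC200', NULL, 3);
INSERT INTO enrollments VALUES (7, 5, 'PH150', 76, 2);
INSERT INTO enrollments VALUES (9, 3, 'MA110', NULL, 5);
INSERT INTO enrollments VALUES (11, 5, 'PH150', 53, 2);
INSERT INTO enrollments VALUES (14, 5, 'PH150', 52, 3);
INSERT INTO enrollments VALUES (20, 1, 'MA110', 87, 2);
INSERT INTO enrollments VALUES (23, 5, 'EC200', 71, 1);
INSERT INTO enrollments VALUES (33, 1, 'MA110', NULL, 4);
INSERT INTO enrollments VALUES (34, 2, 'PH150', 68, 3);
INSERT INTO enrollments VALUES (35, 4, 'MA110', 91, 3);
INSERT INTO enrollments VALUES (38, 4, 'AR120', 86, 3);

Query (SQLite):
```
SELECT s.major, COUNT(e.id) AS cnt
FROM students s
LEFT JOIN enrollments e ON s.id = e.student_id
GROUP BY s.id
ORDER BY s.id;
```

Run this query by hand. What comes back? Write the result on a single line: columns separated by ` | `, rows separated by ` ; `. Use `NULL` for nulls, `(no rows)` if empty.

Music | 5 ; Biology | 1 ; Music | 1 ; Math | 2 ; Physics | 5

LEFT JOIN keeps every students row; unmatched ones get NULL for enrollments columns.
Group by students.id and compute COUNT(e.id). COUNT(col) of an all-NULL group is 0.
  1: ids {2, 3, 6, 20, 33} → COUNT(e.id)=5
  2: ids {34} → COUNT(e.id)=1
  3: ids {9} → COUNT(e.id)=1
  4: ids {35, 38} → COUNT(e.id)=2
  5: ids {1, 7, 11, 14, 23} → COUNT(e.id)=5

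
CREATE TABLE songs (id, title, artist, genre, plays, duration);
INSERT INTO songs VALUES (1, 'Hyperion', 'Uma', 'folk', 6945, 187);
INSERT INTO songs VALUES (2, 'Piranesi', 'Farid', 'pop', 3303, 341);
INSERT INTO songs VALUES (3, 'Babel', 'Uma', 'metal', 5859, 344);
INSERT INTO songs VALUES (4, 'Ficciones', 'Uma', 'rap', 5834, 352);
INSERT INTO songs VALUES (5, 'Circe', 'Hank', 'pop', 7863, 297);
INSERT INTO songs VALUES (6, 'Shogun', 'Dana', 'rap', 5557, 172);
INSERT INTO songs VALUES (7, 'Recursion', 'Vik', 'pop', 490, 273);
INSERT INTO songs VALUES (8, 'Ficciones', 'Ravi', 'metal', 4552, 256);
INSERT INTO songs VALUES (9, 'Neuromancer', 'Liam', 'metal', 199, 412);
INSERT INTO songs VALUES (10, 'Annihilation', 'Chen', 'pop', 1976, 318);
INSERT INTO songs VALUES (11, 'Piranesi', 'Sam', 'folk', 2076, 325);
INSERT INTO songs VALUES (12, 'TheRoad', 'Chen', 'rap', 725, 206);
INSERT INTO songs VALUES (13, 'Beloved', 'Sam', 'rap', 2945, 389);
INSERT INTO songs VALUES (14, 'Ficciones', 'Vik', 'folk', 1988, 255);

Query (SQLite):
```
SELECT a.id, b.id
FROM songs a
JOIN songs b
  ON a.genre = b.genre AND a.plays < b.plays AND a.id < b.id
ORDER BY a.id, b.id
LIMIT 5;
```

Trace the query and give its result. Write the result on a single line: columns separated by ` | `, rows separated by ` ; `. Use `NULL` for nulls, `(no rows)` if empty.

Pairs (a,b) with same genre, a.plays < b.plays, a.id < b.id.
genre groups: folk:{1,11,14} metal:{3,8,9} pop:{2,5,7,10} rap:{4,6,12,13}
Ordered by (a.id, b.id); first 5.

2 | 5 ; 7 | 10 ; 12 | 13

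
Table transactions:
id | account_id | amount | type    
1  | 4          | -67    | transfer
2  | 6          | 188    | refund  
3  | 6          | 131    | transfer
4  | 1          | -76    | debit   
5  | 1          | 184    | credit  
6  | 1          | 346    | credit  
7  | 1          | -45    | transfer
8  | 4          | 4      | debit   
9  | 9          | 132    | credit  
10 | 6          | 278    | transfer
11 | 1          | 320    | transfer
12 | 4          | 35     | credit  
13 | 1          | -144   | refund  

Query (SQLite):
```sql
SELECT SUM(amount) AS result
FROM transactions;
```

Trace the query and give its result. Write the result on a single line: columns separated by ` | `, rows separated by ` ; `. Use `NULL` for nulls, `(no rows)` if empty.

1286

All amount values: [-67, 188, 131, -76, 184, 346, -45, 4, 132, 278, 320, 35, -144].
SUM of non-NULL values = 1286.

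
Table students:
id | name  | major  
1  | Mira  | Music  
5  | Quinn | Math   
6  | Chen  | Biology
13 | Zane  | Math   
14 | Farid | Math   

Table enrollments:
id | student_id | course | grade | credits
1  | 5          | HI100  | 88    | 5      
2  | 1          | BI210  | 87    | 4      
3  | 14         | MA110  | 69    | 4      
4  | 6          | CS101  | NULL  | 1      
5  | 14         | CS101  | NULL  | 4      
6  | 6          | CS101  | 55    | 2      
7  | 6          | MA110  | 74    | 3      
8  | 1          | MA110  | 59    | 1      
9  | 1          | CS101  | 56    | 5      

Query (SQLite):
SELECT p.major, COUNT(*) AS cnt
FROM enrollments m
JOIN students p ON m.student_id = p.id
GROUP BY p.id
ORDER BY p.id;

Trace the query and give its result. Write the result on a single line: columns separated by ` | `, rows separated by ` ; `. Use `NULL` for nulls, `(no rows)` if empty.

Join each enrollments row to its students via student_id.
Group joined rows by students.id; compute COUNT(*) per group.
  1: ids {2, 8, 9} → COUNT(*)=3
  5: ids {1} → COUNT(*)=1
  6: ids {4, 6, 7} → COUNT(*)=3
  14: ids {3, 5} → COUNT(*)=2

Music | 3 ; Math | 1 ; Biology | 3 ; Math | 2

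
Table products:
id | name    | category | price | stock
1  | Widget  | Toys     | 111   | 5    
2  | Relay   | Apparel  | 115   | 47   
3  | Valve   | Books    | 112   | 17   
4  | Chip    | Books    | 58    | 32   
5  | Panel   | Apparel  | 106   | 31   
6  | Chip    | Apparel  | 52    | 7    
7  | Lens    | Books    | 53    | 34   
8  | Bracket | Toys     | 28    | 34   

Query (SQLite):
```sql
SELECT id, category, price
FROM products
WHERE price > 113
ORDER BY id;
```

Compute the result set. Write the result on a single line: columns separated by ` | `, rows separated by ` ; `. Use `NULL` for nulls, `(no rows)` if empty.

2 | Apparel | 115

price > 113: ids {2}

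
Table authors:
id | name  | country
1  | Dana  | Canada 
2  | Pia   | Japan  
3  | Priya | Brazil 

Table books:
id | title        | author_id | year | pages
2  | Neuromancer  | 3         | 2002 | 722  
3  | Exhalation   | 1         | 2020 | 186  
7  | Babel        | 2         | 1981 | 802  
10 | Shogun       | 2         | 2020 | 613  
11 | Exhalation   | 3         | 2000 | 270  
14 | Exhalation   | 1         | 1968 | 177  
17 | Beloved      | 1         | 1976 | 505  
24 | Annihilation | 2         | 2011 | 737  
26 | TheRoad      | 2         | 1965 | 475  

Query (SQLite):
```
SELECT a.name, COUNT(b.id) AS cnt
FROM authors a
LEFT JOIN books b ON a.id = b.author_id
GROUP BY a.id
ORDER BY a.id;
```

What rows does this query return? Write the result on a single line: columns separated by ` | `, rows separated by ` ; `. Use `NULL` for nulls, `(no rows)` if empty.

LEFT JOIN keeps every authors row; unmatched ones get NULL for books columns.
Group by authors.id and compute COUNT(b.id). COUNT(col) of an all-NULL group is 0.
  1: ids {3, 14, 17} → COUNT(b.id)=3
  2: ids {7, 10, 24, 26} → COUNT(b.id)=4
  3: ids {2, 11} → COUNT(b.id)=2

Dana | 3 ; Pia | 4 ; Priya | 2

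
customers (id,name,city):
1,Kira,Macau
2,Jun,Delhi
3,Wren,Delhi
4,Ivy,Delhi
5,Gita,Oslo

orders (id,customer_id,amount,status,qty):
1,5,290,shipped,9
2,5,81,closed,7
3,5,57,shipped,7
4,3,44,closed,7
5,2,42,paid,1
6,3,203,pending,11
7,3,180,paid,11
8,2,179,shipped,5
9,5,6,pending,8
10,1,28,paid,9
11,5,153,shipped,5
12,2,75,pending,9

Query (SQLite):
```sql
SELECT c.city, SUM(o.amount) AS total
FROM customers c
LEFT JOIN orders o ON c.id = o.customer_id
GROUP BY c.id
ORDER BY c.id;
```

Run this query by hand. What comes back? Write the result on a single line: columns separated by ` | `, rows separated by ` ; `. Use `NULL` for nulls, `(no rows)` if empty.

Macau | 28 ; Delhi | 296 ; Delhi | 427 ; Delhi | NULL ; Oslo | 587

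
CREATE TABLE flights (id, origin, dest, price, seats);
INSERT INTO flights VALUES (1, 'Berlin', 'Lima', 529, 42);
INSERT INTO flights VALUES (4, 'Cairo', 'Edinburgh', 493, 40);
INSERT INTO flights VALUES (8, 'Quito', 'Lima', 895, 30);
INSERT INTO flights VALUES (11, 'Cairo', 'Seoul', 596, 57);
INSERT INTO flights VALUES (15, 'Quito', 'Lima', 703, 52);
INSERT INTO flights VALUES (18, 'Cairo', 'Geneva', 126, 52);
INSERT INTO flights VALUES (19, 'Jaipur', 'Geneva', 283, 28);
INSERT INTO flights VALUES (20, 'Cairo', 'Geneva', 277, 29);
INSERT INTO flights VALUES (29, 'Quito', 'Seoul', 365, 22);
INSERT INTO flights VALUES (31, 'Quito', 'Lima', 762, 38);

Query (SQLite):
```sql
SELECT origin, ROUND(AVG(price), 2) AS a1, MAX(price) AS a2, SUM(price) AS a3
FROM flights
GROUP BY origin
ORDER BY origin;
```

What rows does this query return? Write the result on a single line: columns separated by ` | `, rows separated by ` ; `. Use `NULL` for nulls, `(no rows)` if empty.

Berlin | 529 | 529 | 529 ; Cairo | 373 | 596 | 1492 ; Jaipur | 283 | 283 | 283 ; Quito | 681.25 | 895 | 2725

Group flights by origin.
Per group compute: ROUND(AVG(price), 2), MAX(price), SUM(price).
  Berlin: ids {1} → ROUND(AVG(price), 2)=529, MAX(price)=529, SUM(price)=529
  Cairo: ids {4, 11, 18, 20} → ROUND(AVG(price), 2)=373, MAX(price)=596, SUM(price)=1492
  Jaipur: ids {19} → ROUND(AVG(price), 2)=283, MAX(price)=283, SUM(price)=283
  Quito: ids {8, 15, 29, 31} → ROUND(AVG(price), 2)=681.25, MAX(price)=895, SUM(price)=2725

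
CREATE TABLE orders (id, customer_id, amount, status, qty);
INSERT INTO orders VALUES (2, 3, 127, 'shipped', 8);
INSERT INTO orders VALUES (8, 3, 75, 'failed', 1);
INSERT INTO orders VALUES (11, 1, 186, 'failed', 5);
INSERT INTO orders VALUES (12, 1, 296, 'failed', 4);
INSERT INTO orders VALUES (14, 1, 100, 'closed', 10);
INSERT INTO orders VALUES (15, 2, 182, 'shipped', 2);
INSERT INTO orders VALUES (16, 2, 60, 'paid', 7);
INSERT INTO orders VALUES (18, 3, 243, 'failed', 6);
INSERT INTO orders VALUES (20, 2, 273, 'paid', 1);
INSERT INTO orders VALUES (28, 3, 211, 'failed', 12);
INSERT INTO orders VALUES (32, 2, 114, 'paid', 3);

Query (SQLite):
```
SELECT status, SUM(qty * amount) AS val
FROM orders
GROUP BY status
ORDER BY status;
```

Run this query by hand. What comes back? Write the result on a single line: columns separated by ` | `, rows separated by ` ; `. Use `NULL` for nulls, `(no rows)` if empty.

For each row compute qty * amount.
Group by status; take SUM of the expression per group.
  closed: ids {14} → SUM(qty * amount)=1000
  failed: ids {8, 11, 12, 18, 28} → SUM(qty * amount)=6179
  paid: ids {16, 20, 32} → SUM(qty * amount)=1035
  shipped: ids {2, 15} → SUM(qty * amount)=1380

closed | 1000 ; failed | 6179 ; paid | 1035 ; shipped | 1380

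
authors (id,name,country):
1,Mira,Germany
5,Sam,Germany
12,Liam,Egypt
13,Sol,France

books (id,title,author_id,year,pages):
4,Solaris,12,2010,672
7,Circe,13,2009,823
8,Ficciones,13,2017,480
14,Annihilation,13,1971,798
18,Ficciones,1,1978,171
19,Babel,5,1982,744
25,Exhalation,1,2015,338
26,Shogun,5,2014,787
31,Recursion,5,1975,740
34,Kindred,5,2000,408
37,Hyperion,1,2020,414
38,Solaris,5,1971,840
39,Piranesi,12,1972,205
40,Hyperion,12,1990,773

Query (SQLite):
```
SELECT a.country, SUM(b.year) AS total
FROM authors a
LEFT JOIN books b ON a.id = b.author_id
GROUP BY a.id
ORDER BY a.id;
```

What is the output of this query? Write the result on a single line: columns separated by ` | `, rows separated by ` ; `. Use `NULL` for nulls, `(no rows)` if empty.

LEFT JOIN keeps every authors row; unmatched ones get NULL for books columns.
Group by authors.id and compute SUM(b.year). SUM over an all-NULL group is NULL.
  1: ids {18, 25, 37} → SUM(b.year)=6013
  5: ids {19, 26, 31, 34, 38} → SUM(b.year)=9942
  12: ids {4, 39, 40} → SUM(b.year)=5972
  13: ids {7, 8, 14} → SUM(b.year)=5997

Germany | 6013 ; Germany | 9942 ; Egypt | 5972 ; France | 5997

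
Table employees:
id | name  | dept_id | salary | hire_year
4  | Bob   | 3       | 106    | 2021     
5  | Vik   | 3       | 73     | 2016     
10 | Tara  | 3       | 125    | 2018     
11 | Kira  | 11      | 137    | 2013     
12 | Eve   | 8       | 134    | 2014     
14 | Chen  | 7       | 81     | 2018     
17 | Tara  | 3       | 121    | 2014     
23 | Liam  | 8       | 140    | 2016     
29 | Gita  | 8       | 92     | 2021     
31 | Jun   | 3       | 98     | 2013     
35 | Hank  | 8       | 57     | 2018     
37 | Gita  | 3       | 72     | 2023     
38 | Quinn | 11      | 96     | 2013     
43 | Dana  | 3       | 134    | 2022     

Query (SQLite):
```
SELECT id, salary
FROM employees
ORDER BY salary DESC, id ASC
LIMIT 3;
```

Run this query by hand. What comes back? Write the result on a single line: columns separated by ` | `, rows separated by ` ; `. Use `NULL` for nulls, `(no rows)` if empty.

23 | 140 ; 11 | 137 ; 12 | 134

Sort by salary desc, tiebreak id asc: (140, id=23), (137, id=11), (134, id=12), (134, id=43), (125, id=10), (121, id=17) …. Take first 3.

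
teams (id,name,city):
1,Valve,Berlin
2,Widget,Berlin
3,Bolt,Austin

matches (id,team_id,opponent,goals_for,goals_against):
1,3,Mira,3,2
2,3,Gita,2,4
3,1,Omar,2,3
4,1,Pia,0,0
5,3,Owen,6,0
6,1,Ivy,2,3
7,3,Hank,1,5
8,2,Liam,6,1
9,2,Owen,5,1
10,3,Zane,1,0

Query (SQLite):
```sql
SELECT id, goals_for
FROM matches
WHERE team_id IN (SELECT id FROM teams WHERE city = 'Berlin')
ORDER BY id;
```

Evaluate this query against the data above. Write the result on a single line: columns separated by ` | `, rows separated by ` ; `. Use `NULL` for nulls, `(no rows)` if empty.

Inner query: teams.id where city = 'Berlin'.
Outer: keep matches rows whose team_id is in that set.
Inner query → {1, 2}

3 | 2 ; 4 | 0 ; 6 | 2 ; 8 | 6 ; 9 | 5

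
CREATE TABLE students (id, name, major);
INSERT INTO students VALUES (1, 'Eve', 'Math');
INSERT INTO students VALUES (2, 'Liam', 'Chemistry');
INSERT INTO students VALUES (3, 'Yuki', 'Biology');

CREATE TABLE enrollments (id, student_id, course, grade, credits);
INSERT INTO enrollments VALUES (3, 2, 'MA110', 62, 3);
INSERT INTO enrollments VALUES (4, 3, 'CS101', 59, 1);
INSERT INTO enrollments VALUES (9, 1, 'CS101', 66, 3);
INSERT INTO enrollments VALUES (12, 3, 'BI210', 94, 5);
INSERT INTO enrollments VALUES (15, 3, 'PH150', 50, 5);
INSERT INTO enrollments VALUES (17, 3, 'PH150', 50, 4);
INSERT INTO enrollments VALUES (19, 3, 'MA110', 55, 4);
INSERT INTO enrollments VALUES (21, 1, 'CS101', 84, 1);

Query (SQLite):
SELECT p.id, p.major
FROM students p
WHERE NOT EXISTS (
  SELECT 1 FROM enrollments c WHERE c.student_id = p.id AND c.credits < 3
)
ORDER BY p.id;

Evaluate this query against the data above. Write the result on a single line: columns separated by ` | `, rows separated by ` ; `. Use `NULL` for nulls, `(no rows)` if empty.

For each students row, check whether any enrollments with matching student_id has credits < 3.
Keep rows where that is false.

2 | Chemistry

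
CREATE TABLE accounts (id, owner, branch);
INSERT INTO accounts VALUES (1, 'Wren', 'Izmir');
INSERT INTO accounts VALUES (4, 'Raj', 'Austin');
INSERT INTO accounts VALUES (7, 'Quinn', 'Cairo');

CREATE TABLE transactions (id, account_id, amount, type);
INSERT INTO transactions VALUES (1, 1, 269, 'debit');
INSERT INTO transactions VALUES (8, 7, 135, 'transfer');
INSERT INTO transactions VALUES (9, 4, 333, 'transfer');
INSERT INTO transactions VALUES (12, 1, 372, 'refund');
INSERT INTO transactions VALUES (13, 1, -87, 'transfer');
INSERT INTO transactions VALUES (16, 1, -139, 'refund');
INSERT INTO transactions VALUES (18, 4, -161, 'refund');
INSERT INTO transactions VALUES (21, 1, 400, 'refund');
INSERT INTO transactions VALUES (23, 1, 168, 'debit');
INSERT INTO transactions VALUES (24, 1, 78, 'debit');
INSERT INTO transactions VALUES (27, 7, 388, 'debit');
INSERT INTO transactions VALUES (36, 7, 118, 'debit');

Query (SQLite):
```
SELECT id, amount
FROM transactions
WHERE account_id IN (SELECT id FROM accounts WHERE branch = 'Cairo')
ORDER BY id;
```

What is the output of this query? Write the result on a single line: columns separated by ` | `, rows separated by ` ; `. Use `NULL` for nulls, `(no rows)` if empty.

Inner query: accounts.id where branch = 'Cairo'.
Outer: keep transactions rows whose account_id is in that set.
Inner query → {7}

8 | 135 ; 27 | 388 ; 36 | 118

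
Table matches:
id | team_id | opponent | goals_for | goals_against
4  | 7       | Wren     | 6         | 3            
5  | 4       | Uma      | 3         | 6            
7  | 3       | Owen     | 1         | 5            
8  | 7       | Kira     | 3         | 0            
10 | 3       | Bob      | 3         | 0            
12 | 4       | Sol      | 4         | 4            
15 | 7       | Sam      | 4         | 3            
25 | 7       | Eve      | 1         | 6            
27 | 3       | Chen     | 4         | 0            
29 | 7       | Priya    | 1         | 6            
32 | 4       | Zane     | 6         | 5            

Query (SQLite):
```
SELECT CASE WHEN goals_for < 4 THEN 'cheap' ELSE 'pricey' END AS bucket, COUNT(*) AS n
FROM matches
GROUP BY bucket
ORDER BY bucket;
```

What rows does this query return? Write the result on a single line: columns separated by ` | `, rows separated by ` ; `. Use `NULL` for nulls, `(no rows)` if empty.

Bucket rows by goals_for < 4 → 'cheap' else 'pricey'; count each bucket.

cheap | 6 ; pricey | 5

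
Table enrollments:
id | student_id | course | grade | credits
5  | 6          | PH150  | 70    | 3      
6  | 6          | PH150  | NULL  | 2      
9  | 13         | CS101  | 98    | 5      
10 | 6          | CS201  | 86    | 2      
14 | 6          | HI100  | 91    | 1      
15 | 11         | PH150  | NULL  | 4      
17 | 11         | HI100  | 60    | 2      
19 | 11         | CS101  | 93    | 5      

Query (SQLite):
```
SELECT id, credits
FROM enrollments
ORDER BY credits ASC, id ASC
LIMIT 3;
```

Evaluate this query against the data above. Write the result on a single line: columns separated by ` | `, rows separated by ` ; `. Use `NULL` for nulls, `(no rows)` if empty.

Sort by credits asc, tiebreak id asc: (1, id=14), (2, id=6), (2, id=10), (2, id=17), (3, id=5), (4, id=15) …. Take first 3.

14 | 1 ; 6 | 2 ; 10 | 2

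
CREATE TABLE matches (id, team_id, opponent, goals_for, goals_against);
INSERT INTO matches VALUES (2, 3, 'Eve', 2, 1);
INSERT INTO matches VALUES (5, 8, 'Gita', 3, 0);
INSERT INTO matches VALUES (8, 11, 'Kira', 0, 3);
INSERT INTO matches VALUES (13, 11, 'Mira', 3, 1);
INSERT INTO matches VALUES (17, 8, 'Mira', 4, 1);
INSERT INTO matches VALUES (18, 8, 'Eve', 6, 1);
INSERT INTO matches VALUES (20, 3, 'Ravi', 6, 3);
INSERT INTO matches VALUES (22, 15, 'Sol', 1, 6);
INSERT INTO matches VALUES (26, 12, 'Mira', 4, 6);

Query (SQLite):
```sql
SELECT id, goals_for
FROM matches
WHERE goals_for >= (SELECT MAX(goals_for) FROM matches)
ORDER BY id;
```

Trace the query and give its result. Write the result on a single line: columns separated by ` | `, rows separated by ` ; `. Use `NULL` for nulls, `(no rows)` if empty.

18 | 6 ; 20 | 6

Scalar subquery: MAX(goals_for) over all matches rows = 6.
Keep rows where goals_for >= that value.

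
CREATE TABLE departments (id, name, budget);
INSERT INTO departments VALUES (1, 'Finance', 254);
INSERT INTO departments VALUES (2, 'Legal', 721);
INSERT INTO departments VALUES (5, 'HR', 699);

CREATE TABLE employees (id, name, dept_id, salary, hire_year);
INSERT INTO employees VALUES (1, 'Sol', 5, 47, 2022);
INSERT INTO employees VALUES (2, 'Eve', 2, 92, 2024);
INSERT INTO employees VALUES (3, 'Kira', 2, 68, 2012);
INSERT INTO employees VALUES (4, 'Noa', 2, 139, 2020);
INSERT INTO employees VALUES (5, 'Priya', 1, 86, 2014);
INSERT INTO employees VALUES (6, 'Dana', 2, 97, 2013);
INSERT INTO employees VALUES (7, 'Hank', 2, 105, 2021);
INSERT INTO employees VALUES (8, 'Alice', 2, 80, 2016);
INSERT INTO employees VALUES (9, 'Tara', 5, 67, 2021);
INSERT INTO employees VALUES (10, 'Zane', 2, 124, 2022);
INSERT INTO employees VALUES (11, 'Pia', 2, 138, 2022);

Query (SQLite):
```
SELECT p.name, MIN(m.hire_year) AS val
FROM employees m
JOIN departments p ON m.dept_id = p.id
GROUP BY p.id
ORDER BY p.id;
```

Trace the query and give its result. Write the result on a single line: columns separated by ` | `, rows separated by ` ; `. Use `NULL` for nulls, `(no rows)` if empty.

Join each employees row to its departments via dept_id.
Group joined rows by departments.id; compute MIN(m.hire_year) per group.
  1: ids {5} → MIN(m.hire_year)=2014
  2: ids {2, 3, 4, 6, 7, 8, 10, 11} → MIN(m.hire_year)=2012
  5: ids {1, 9} → MIN(m.hire_year)=2021

Finance | 2014 ; Legal | 2012 ; HR | 2021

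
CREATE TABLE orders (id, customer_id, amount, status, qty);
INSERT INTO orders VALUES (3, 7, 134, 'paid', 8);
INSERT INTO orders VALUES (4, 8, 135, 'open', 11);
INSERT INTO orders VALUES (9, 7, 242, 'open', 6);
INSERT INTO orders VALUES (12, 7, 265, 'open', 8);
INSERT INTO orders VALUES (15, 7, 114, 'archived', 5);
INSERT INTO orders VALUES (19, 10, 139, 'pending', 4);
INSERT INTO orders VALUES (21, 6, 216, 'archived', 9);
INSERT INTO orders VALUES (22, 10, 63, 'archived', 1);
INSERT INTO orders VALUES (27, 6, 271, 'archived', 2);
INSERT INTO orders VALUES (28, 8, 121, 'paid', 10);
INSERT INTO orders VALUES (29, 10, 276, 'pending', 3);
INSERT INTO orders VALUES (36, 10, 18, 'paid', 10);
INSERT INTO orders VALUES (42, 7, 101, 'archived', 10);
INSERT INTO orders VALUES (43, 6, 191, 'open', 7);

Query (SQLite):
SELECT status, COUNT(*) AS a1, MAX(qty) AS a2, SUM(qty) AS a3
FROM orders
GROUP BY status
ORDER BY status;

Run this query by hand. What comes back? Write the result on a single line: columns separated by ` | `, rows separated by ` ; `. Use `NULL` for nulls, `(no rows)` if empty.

Group orders by status.
Per group compute: COUNT(*), MAX(qty), SUM(qty).
  archived: ids {15, 21, 22, 27, 42} → COUNT(*)=5, MAX(qty)=10, SUM(qty)=27
  open: ids {4, 9, 12, 43} → COUNT(*)=4, MAX(qty)=11, SUM(qty)=32
  paid: ids {3, 28, 36} → COUNT(*)=3, MAX(qty)=10, SUM(qty)=28
  pending: ids {19, 29} → COUNT(*)=2, MAX(qty)=4, SUM(qty)=7

archived | 5 | 10 | 27 ; open | 4 | 11 | 32 ; paid | 3 | 10 | 28 ; pending | 2 | 4 | 7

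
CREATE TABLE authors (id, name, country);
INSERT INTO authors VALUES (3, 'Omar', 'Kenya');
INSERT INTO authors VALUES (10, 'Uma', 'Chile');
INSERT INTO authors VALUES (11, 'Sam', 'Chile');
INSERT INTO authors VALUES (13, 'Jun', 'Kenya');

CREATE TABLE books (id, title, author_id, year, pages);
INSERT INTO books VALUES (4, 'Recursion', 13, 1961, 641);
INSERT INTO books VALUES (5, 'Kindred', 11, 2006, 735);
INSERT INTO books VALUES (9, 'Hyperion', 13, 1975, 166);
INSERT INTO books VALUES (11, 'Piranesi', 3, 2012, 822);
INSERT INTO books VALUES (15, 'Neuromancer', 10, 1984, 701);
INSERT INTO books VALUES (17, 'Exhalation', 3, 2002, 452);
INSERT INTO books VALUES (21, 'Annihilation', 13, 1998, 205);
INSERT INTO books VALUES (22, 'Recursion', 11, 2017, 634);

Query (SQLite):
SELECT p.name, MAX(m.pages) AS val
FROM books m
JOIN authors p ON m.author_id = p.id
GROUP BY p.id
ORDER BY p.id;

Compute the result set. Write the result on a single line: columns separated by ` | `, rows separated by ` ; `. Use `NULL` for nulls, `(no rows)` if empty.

Omar | 822 ; Uma | 701 ; Sam | 735 ; Jun | 641

Join each books row to its authors via author_id.
Group joined rows by authors.id; compute MAX(m.pages) per group.
  3: ids {11, 17} → MAX(m.pages)=822
  10: ids {15} → MAX(m.pages)=701
  11: ids {5, 22} → MAX(m.pages)=735
  13: ids {4, 9, 21} → MAX(m.pages)=641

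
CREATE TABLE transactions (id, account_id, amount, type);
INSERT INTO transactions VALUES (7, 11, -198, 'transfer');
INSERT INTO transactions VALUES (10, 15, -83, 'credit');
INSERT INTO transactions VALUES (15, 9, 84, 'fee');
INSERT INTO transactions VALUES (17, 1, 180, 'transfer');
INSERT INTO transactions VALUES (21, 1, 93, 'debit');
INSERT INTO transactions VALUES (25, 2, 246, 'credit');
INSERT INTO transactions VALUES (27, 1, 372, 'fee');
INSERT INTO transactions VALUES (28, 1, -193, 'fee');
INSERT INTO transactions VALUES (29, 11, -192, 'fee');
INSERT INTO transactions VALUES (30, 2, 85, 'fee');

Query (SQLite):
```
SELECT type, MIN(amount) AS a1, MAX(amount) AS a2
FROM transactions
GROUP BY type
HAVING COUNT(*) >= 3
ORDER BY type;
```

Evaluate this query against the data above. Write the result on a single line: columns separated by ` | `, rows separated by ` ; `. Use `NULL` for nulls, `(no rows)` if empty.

Group transactions by type.
Per group compute: MIN(amount), MAX(amount).
HAVING: drop groups with fewer than 3 rows.
  credit: ids {10, 25} → MIN(amount)=-83, MAX(amount)=246
  debit: ids {21} → MIN(amount)=93, MAX(amount)=93
  fee: ids {15, 27, 28, 29, 30} → MIN(amount)=-193, MAX(amount)=372
  transfer: ids {7, 17} → MIN(amount)=-198, MAX(amount)=180

fee | -193 | 372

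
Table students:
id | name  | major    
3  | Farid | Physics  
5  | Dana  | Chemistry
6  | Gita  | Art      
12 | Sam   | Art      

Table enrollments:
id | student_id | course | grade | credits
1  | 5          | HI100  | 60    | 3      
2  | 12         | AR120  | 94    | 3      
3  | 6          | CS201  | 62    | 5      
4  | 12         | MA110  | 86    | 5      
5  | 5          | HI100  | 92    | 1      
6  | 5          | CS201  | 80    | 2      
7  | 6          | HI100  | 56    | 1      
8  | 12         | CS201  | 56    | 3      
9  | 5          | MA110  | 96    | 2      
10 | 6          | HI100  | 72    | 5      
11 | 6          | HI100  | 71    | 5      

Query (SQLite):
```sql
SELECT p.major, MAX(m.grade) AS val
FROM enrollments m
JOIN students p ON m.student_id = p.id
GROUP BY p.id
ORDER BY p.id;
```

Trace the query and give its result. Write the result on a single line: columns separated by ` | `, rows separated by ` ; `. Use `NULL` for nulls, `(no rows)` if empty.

Chemistry | 96 ; Art | 72 ; Art | 94

Join each enrollments row to its students via student_id.
Group joined rows by students.id; compute MAX(m.grade) per group.
  5: ids {1, 5, 6, 9} → MAX(m.grade)=96
  6: ids {3, 7, 10, 11} → MAX(m.grade)=72
  12: ids {2, 4, 8} → MAX(m.grade)=94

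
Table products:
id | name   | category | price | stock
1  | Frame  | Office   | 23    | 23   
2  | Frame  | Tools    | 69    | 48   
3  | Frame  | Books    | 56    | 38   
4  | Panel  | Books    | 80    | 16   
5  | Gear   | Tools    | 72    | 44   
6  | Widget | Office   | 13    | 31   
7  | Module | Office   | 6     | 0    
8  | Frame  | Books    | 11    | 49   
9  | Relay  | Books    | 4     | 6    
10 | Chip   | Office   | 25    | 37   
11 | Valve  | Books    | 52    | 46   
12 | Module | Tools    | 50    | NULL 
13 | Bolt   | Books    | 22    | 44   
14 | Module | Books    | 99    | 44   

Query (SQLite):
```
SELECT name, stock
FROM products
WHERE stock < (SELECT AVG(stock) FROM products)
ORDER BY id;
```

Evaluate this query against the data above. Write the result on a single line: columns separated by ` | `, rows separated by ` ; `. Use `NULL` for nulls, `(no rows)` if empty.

Frame | 23 ; Panel | 16 ; Widget | 31 ; Module | 0 ; Relay | 6

Scalar subquery: AVG(stock) over all products rows = 32.769231 (≈; comparison uses full precision).
Keep rows where stock < that value.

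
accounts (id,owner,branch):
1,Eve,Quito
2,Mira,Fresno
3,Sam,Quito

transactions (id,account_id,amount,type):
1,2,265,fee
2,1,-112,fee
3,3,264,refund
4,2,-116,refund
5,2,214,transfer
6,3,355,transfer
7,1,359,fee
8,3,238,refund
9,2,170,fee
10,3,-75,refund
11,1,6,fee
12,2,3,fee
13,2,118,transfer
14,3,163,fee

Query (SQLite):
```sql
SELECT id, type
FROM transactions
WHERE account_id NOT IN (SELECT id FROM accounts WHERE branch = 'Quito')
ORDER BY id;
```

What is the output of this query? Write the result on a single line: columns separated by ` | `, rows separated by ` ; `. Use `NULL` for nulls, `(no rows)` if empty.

1 | fee ; 4 | refund ; 5 | transfer ; 9 | fee ; 12 | fee ; 13 | transfer

Inner query: accounts.id where branch = 'Quito'.
Outer: keep transactions rows whose account_id is not in that set.
Inner query → {1, 3}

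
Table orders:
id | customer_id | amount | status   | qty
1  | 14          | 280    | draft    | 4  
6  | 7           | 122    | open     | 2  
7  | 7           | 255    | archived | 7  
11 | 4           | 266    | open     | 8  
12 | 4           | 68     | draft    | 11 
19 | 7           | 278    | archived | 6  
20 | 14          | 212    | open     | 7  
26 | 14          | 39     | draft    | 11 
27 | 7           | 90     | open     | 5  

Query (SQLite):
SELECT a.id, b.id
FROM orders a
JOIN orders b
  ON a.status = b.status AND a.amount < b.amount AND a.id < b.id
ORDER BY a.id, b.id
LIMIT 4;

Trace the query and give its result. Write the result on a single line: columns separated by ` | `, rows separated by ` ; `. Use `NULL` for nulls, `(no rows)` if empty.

Pairs (a,b) with same status, a.amount < b.amount, a.id < b.id.
status groups: archived:{7,19} draft:{1,12,26} open:{6,11,20,27}
Ordered by (a.id, b.id); first 4.

6 | 11 ; 6 | 20 ; 7 | 19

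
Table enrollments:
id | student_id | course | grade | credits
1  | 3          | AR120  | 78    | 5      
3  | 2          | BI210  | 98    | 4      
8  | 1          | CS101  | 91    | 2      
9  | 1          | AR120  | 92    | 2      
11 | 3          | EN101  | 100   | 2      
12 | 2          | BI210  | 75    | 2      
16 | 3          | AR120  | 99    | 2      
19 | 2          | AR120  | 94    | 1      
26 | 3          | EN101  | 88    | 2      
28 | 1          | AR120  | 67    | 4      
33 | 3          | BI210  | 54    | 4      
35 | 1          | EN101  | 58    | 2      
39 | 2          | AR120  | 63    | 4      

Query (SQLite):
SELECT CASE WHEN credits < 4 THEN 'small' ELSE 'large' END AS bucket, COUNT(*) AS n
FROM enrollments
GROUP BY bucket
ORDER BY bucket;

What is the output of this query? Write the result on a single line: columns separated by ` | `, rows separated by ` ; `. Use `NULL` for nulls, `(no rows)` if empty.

Bucket rows by credits < 4 → 'small' else 'large'; count each bucket.

large | 5 ; small | 8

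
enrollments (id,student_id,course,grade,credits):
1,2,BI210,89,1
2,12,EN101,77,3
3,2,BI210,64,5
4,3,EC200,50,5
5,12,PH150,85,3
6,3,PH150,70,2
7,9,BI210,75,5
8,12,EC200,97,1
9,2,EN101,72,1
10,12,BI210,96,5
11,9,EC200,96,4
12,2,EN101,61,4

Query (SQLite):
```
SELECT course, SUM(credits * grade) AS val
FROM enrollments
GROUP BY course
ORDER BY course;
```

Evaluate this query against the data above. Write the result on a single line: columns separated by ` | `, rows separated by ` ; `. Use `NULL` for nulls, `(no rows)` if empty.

For each row compute credits * grade.
Group by course; take SUM of the expression per group.
  BI210: ids {1, 3, 7, 10} → SUM(credits * grade)=1264
  EC200: ids {4, 8, 11} → SUM(credits * grade)=731
  EN101: ids {2, 9, 12} → SUM(credits * grade)=547
  PH150: ids {5, 6} → SUM(credits * grade)=395

BI210 | 1264 ; EC200 | 731 ; EN101 | 547 ; PH150 | 395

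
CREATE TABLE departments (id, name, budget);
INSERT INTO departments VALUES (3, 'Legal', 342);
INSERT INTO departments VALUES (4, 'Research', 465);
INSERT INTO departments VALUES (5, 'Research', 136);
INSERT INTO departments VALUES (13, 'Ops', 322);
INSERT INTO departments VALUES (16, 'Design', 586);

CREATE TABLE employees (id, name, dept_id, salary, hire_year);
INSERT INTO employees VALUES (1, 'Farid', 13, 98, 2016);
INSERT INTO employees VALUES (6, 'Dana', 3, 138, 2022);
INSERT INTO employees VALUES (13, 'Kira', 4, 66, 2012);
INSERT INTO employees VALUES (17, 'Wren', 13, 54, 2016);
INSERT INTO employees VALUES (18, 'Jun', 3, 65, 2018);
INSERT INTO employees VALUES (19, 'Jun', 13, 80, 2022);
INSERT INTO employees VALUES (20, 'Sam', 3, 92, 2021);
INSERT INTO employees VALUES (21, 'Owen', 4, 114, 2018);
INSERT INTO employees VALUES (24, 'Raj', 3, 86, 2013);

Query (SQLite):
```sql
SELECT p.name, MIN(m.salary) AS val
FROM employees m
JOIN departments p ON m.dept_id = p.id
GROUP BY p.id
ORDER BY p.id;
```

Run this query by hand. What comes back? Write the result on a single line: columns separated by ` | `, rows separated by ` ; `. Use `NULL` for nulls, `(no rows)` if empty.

Join each employees row to its departments via dept_id.
Group joined rows by departments.id; compute MIN(m.salary) per group.
  3: ids {6, 18, 20, 24} → MIN(m.salary)=65
  4: ids {13, 21} → MIN(m.salary)=66
  13: ids {1, 17, 19} → MIN(m.salary)=54

Legal | 65 ; Research | 66 ; Ops | 54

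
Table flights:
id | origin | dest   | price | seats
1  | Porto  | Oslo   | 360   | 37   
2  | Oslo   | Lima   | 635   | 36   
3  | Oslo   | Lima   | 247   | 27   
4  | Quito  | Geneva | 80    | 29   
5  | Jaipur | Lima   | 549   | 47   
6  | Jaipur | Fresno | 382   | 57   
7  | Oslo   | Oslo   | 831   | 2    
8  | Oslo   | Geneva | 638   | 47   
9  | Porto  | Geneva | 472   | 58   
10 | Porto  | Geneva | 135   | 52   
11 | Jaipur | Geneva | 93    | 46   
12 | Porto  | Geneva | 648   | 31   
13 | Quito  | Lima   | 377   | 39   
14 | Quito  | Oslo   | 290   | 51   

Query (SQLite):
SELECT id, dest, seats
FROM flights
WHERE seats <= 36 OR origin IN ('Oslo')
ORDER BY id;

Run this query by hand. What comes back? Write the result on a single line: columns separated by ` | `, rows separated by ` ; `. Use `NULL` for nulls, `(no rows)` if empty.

2 | Lima | 36 ; 3 | Lima | 27 ; 4 | Geneva | 29 ; 7 | Oslo | 2 ; 8 | Geneva | 47 ; 12 | Geneva | 31

seats <= 36: ids {2, 3, 4, 7, 12}
origin IN ('Oslo'): ids {2, 3, 7, 8}
Combine with OR.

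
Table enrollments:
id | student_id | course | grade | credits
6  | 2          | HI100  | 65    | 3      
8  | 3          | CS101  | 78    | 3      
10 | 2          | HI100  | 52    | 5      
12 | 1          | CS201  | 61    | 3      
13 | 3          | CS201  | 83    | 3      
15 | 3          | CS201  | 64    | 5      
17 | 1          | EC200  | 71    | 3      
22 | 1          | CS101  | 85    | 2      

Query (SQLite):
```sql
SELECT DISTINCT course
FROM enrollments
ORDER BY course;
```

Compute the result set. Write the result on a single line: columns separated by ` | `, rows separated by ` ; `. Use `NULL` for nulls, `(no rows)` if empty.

CS101 ; CS201 ; EC200 ; HI100

Collect distinct course values from enrollments.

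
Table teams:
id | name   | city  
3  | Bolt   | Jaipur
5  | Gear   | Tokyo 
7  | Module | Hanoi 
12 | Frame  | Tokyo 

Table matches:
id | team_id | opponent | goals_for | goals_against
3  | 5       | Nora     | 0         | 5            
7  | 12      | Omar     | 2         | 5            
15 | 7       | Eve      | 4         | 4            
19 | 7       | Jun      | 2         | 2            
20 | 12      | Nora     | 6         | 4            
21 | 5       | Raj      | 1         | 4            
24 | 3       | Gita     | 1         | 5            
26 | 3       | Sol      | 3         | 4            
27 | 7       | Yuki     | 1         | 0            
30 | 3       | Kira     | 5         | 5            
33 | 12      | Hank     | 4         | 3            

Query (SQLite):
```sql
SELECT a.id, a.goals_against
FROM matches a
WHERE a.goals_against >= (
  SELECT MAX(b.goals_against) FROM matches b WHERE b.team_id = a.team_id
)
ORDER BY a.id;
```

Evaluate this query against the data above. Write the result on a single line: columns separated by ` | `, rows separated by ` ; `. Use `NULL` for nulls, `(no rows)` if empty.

3 | 5 ; 7 | 5 ; 15 | 4 ; 24 | 5 ; 30 | 5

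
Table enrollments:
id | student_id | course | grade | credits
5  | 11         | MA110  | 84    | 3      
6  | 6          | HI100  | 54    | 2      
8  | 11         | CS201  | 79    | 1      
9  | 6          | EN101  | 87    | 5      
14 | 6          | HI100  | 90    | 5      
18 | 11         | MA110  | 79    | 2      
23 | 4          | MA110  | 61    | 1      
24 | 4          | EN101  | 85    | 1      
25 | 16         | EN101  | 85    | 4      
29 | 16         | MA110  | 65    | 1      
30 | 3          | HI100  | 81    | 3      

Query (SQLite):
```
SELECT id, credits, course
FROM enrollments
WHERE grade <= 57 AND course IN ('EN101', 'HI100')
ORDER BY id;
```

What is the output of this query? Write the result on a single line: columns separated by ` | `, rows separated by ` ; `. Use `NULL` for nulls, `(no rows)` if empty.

grade <= 57: ids {6}
course IN ('EN101', 'HI100'): ids {6, 9, 14, 24, 25, 30}
Combine with AND.

6 | 2 | HI100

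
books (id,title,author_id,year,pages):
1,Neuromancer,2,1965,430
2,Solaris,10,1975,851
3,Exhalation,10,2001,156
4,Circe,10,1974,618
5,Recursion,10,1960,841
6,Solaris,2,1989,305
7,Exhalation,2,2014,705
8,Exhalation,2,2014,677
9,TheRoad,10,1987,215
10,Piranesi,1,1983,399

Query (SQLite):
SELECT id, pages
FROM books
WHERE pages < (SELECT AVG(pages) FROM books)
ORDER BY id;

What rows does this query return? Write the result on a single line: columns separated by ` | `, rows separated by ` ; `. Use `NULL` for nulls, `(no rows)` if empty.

Scalar subquery: AVG(pages) over all books rows = 519.7.
Keep rows where pages < that value.

1 | 430 ; 3 | 156 ; 6 | 305 ; 9 | 215 ; 10 | 399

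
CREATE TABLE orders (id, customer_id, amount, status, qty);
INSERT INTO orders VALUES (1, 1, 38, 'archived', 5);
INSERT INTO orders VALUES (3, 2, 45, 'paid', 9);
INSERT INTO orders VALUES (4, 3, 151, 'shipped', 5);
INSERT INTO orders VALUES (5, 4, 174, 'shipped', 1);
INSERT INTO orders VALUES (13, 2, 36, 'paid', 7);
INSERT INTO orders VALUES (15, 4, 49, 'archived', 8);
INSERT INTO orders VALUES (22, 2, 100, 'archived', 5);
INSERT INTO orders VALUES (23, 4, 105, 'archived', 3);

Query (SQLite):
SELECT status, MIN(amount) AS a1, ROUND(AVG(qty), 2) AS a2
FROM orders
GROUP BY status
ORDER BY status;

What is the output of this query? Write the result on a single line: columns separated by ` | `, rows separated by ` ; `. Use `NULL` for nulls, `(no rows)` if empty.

archived | 38 | 5.25 ; paid | 36 | 8 ; shipped | 151 | 3

Group orders by status.
Per group compute: MIN(amount), ROUND(AVG(qty), 2).
  archived: ids {1, 15, 22, 23} → MIN(amount)=38, ROUND(AVG(qty), 2)=5.25
  paid: ids {3, 13} → MIN(amount)=36, ROUND(AVG(qty), 2)=8
  shipped: ids {4, 5} → MIN(amount)=151, ROUND(AVG(qty), 2)=3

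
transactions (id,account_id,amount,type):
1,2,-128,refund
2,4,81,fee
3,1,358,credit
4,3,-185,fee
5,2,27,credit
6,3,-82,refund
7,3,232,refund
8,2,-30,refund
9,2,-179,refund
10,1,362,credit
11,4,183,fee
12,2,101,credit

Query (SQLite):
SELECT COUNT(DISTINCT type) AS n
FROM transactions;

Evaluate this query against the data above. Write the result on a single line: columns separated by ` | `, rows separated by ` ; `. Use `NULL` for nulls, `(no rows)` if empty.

3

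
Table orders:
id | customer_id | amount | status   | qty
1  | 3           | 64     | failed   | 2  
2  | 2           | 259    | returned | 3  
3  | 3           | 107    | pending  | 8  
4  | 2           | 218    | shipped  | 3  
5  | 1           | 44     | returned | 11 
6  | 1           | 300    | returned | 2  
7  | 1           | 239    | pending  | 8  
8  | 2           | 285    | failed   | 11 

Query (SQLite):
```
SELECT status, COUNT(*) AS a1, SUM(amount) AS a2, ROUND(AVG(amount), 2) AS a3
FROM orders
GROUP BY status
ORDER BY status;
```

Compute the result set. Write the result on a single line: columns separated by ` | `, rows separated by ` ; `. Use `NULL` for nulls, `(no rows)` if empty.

Group orders by status.
Per group compute: COUNT(*), SUM(amount), ROUND(AVG(amount), 2).
  failed: ids {1, 8} → COUNT(*)=2, SUM(amount)=349, ROUND(AVG(amount), 2)=174.5
  pending: ids {3, 7} → COUNT(*)=2, SUM(amount)=346, ROUND(AVG(amount), 2)=173
  returned: ids {2, 5, 6} → COUNT(*)=3, SUM(amount)=603, ROUND(AVG(amount), 2)=201
  shipped: ids {4} → COUNT(*)=1, SUM(amount)=218, ROUND(AVG(amount), 2)=218

failed | 2 | 349 | 174.5 ; pending | 2 | 346 | 173 ; returned | 3 | 603 | 201 ; shipped | 1 | 218 | 218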